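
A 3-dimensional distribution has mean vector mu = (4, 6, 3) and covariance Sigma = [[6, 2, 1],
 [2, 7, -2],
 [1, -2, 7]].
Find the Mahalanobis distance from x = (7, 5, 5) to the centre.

Step 1 — centre the observation: (x - mu) = (3, -1, 2).

Step 2 — invert Sigma (cofactor / det for 3×3, or solve directly):
  Sigma^{-1} = [[0.1982, -0.0705, -0.0485],
 [-0.0705, 0.1806, 0.0617],
 [-0.0485, 0.0617, 0.1674]].

Step 3 — form the quadratic (x - mu)^T · Sigma^{-1} · (x - mu):
  Sigma^{-1} · (x - mu) = (0.5683, -0.2687, 0.1278).
  (x - mu)^T · [Sigma^{-1} · (x - mu)] = (3)·(0.5683) + (-1)·(-0.2687) + (2)·(0.1278) = 2.2291.

Step 4 — take square root: d = √(2.2291) ≈ 1.493.

d(x, mu) = √(2.2291) ≈ 1.493


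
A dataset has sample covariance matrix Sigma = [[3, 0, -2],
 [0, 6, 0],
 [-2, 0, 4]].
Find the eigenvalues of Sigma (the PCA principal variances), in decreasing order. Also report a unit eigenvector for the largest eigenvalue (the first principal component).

Step 1 — characteristic polynomial p(λ) = det(λI - Sigma) = λ³ - tr·λ² + c_1·λ - det, where tr = trace, c_1 = sum of the principal 2×2 minors, det = det(Sigma):
  tr = 3 + 6 + 4 = 13,
  c_1 = (3·6 - (0)²) + (3·4 - (-2)²) + (6·4 - (0)²) = 18 + 8 + 24 = 50,
  det = 3·(6·4 - (0)²) - (0)·((0)·4 - (0)·(-2)) + (-2)·((0)·(0) - 6·(-2)) = 3·(24) - (0)·(0) + (-2)·(12) = 48.
  So p(λ) = λ³ - 13λ² + 50λ - 48.
Step 2 — look for an integer root (rational root theorem: any rational root is an integer divisor of 48). Testing λ = 6:
  p(6) = 216 - 468 + 300 - 48 = 0  ✓
  Dividing out (λ - 6): p(λ) = (λ - 6)(λ² - 7λ + 8).
Step 3 — remaining eigenvalues from the quadratic λ² - 7λ + 8 = 0:
  Δ = 7² - 4·8 = 49 - 32 = 17,  λ = (7 ± √17)/2 = (7 ± 4.1231)/2 ≈ 5.5616 or 1.4384.
  Sorted: λ_1 = 6,  λ_2 = 5.5616,  λ_3 = 1.4384  (check: sum = 13 = tr ✓).

Step 4 — unit eigenvector for λ_1 = 6: v spans the null space of (Sigma - λ_1 I), whose rows are
  r_1 = (-3, 0, -2),  r_2 = (0, 0, 0),  r_3 = (-2, 0, -2).
  v is orthogonal to every row, so take v ∝ r_1 × r_3 = ((0)·(-2) - (-2)·(0), (-2)·(-2) - (-3)·(-2), (-3)·(0) - (0)·(-2)) = (0, -2, 0).
  Rescale (divide by 2; multiply by -1 so the first nonzero entry is positive): u = (0, 1, 0).
  ||u|| = √((0)² + (1)² + (0)²) = √(1) = 1,  v_1 = u/||u|| ≈ (0, 1, 0) (||v_1|| = 1).

λ_1 = 6,  λ_2 = 5.5616,  λ_3 = 1.4384;  v_1 ≈ (0, 1, 0)


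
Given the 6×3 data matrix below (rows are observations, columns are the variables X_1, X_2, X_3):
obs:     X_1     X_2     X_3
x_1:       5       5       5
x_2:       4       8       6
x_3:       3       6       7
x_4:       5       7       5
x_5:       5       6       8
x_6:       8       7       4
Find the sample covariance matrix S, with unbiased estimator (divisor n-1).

Step 1 — column means:
  mean(X_1) = (5 + 4 + 3 + 5 + 5 + 8) / 6 = 30/6 = 5
  mean(X_2) = (5 + 8 + 6 + 7 + 6 + 7) / 6 = 39/6 = 6.5
  mean(X_3) = (5 + 6 + 7 + 5 + 8 + 4) / 6 = 35/6 = 5.8333

Step 2 — sample covariance S[i,j] = (1/(n-1)) · Σ_k (x_{k,i} - mean_i) · (x_{k,j} - mean_j), with n-1 = 5.
  S[X_1,X_1] = ((0)·(0) + (-1)·(-1) + (-2)·(-2) + (0)·(0) + (0)·(0) + (3)·(3)) / 5 = 14/5 = 2.8
  S[X_1,X_2] = ((0)·(-1.5) + (-1)·(1.5) + (-2)·(-0.5) + (0)·(0.5) + (0)·(-0.5) + (3)·(0.5)) / 5 = 1/5 = 0.2
  S[X_1,X_3] = ((0)·(-0.8333) + (-1)·(0.1667) + (-2)·(1.1667) + (0)·(-0.8333) + (0)·(2.1667) + (3)·(-1.8333)) / 5 = -8/5 = -1.6
  S[X_2,X_2] = ((-1.5)·(-1.5) + (1.5)·(1.5) + (-0.5)·(-0.5) + (0.5)·(0.5) + (-0.5)·(-0.5) + (0.5)·(0.5)) / 5 = 5.5/5 = 1.1
  S[X_2,X_3] = ((-1.5)·(-0.8333) + (1.5)·(0.1667) + (-0.5)·(1.1667) + (0.5)·(-0.8333) + (-0.5)·(2.1667) + (0.5)·(-1.8333)) / 5 = -1.5/5 = -0.3
  S[X_3,X_3] = ((-0.8333)·(-0.8333) + (0.1667)·(0.1667) + (1.1667)·(1.1667) + (-0.8333)·(-0.8333) + (2.1667)·(2.1667) + (-1.8333)·(-1.8333)) / 5 = 10.8333/5 = 2.1667

S is symmetric (S[j,i] = S[i,j]). Assembling:

S = [[2.8, 0.2, -1.6],
 [0.2, 1.1, -0.3],
 [-1.6, -0.3, 2.1667]]


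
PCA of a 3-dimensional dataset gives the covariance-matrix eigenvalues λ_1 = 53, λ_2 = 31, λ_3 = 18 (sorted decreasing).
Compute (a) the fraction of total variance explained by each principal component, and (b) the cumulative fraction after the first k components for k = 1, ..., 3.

Step 1 — total variance = trace(Sigma) = Σ λ_i = 53 + 31 + 18 = 102.

Step 2 — fraction explained by component i = λ_i / Σ λ:
  PC1: 53/102 = 0.5196
  PC2: 31/102 = 0.3039
  PC3: 18/102 = 0.1765

Step 3 — cumulative fraction after k components = (λ_1 + ... + λ_k) / Σ λ:
  k = 1: 53/102 = 0.5196
  k = 2: (53 + 31)/102 = 84/102 = 0.8235
  k = 3: (53 + 31 + 18)/102 = 102/102 = 1

Summary (fraction, with percent):

explained: PC1 0.5196 (51.96%), PC2 0.3039 (30.39%), PC3 0.1765 (17.65%);  cumulative: 0.5196, 0.8235, 1


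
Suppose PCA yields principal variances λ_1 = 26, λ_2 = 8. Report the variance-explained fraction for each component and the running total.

Step 1 — total variance = trace(Sigma) = Σ λ_i = 26 + 8 = 34.

Step 2 — fraction explained by component i = λ_i / Σ λ:
  PC1: 26/34 = 0.7647
  PC2: 8/34 = 0.2353

Step 3 — cumulative fraction after k components = (λ_1 + ... + λ_k) / Σ λ:
  k = 1: 26/34 = 0.7647
  k = 2: (26 + 8)/34 = 34/34 = 1

Summary (fraction, with percent):

explained: PC1 0.7647 (76.47%), PC2 0.2353 (23.53%);  cumulative: 0.7647, 1


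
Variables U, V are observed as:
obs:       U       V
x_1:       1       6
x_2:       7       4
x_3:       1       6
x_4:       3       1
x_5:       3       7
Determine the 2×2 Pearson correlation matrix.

Step 1 — column means:
  mean(U) = (1 + 7 + 1 + 3 + 3) / 5 = 15/5 = 3
  mean(V) = (6 + 4 + 6 + 1 + 7) / 5 = 24/5 = 4.8

Step 2 — sample variances and covariances s[i,j] = (1/(n-1)) · Σ_k (x_{k,i} - mean_i) · (x_{k,j} - mean_j), with n-1 = 4:
  s[U,U] = ((-2)·(-2) + (4)·(4) + (-2)·(-2) + (0)·(0) + (0)·(0)) / 4 = 24/4 = 6
  s[U,V] = ((-2)·(1.2) + (4)·(-0.8) + (-2)·(1.2) + (0)·(-3.8) + (0)·(2.2)) / 4 = -8/4 = -2
  s[V,V] = ((1.2)·(1.2) + (-0.8)·(-0.8) + (1.2)·(1.2) + (-3.8)·(-3.8) + (2.2)·(2.2)) / 4 = 22.8/4 = 5.7
  Sample standard deviations s_i = √(s[i,i]):
  s(U) = √(6) = 2.4495
  s(V) = √(5.7) = 2.3875

Step 3 — r_{ij} = s_{ij} / (s_i · s_j):
  r[U,U] = 1 (diagonal).
  r[U,V] = -2 / (2.4495 · 2.3875) = -2 / 5.8481 = -0.342
  r[V,V] = 1 (diagonal).

R is symmetric with unit diagonal. Assembling:

R = [[1, -0.342],
 [-0.342, 1]]


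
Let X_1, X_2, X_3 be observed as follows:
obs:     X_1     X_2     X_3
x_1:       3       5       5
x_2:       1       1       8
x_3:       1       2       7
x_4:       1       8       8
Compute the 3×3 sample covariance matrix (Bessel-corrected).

Step 1 — column means:
  mean(X_1) = (3 + 1 + 1 + 1) / 4 = 6/4 = 1.5
  mean(X_2) = (5 + 1 + 2 + 8) / 4 = 16/4 = 4
  mean(X_3) = (5 + 8 + 7 + 8) / 4 = 28/4 = 7

Step 2 — sample covariance S[i,j] = (1/(n-1)) · Σ_k (x_{k,i} - mean_i) · (x_{k,j} - mean_j), with n-1 = 3.
  S[X_1,X_1] = ((1.5)·(1.5) + (-0.5)·(-0.5) + (-0.5)·(-0.5) + (-0.5)·(-0.5)) / 3 = 3/3 = 1
  S[X_1,X_2] = ((1.5)·(1) + (-0.5)·(-3) + (-0.5)·(-2) + (-0.5)·(4)) / 3 = 2/3 = 0.6667
  S[X_1,X_3] = ((1.5)·(-2) + (-0.5)·(1) + (-0.5)·(0) + (-0.5)·(1)) / 3 = -4/3 = -1.3333
  S[X_2,X_2] = ((1)·(1) + (-3)·(-3) + (-2)·(-2) + (4)·(4)) / 3 = 30/3 = 10
  S[X_2,X_3] = ((1)·(-2) + (-3)·(1) + (-2)·(0) + (4)·(1)) / 3 = -1/3 = -0.3333
  S[X_3,X_3] = ((-2)·(-2) + (1)·(1) + (0)·(0) + (1)·(1)) / 3 = 6/3 = 2

S is symmetric (S[j,i] = S[i,j]). Assembling:

S = [[1, 0.6667, -1.3333],
 [0.6667, 10, -0.3333],
 [-1.3333, -0.3333, 2]]


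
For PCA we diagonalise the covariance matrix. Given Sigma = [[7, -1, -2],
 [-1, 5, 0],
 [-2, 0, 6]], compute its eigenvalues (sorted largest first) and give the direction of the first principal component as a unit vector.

Step 1 — characteristic polynomial p(λ) = det(λI - Sigma) = λ³ - tr·λ² + c_1·λ - det, where tr = trace, c_1 = sum of the principal 2×2 minors, det = det(Sigma):
  tr = 7 + 5 + 6 = 18,
  c_1 = (7·5 - (-1)²) + (7·6 - (-2)²) + (5·6 - (0)²) = 34 + 38 + 30 = 102,
  det = 7·(5·6 - (0)²) - (-1)·((-1)·6 - (0)·(-2)) + (-2)·((-1)·(0) - 5·(-2)) = 7·(30) - (-1)·(-6) + (-2)·(10) = 184.
  So p(λ) = λ³ - 18λ² + 102λ - 184.
Step 2 — look for an integer root (rational root theorem: any rational root is an integer divisor of 184). Testing λ = 4:
  p(4) = 64 - 288 + 408 - 184 = 0  ✓
  Dividing out (λ - 4): p(λ) = (λ - 4)(λ² - 14λ + 46).
Step 3 — remaining eigenvalues from the quadratic λ² - 14λ + 46 = 0:
  Δ = 14² - 4·46 = 196 - 184 = 12,  λ = (14 ± √12)/2 = (14 ± 3.4641)/2 ≈ 8.7321 or 5.2679.
  Sorted: λ_1 = 8.7321,  λ_2 = 5.2679,  λ_3 = 4  (check: sum = 18 = tr ✓).

Step 4 — unit eigenvector for λ_1 ≈ 8.7321: v spans the null space of (Sigma - λ_1 I), whose rows are
  r_1 = (-1.7321, -1, -2),  r_2 = (-1, -3.7321, 0),  r_3 = (-2, 0, -2.7321).
  v is orthogonal to every row, so take v ∝ r_1 × r_2 = ((-1)·(0) - (-2)·(-3.7321), (-2)·(-1) - (-1.7321)·(0), (-1.7321)·(-3.7321) - (-1)·(-1)) ≈ (-7.4641, 2, 5.4641).
  Rescale (multiply by -1 so the first nonzero entry is positive): u = (7.4641, -2, -5.4641).
  ||u|| = √((7.4641)² + (-2)² + (-5.4641)²) = √(89.5692) ≈ 9.4641,  v_1 = u/||u|| ≈ (0.7887, -0.2113, -0.5774) (||v_1|| = 1).

λ_1 = 8.7321,  λ_2 = 5.2679,  λ_3 = 4;  v_1 ≈ (0.7887, -0.2113, -0.5774)


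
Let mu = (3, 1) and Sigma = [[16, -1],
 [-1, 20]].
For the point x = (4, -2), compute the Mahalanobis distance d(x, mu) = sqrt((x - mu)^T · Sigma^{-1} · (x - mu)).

Step 1 — centre the observation: (x - mu) = (1, -3).

Step 2 — invert Sigma. det(Sigma) = 16·20 - (-1)² = 319.
  Sigma^{-1} = (1/det) · [[d, -b], [-b, a]] = [[0.0627, 0.0031],
 [0.0031, 0.0502]].

Step 3 — form the quadratic (x - mu)^T · Sigma^{-1} · (x - mu):
  Sigma^{-1} · (x - mu) = (0.0533, -0.1473).
  (x - mu)^T · [Sigma^{-1} · (x - mu)] = (1)·(0.0533) + (-3)·(-0.1473) = 0.4953.

Step 4 — take square root: d = √(0.4953) ≈ 0.7038.

d(x, mu) = √(0.4953) ≈ 0.7038


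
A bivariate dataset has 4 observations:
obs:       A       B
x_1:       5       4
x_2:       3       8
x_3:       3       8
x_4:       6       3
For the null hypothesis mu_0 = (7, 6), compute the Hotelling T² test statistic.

Step 1 — sample mean vector:
  mean(A) = (5 + 3 + 3 + 6) / 4 = 17/4 = 4.25
  mean(B) = (4 + 8 + 8 + 3) / 4 = 23/4 = 5.75
  x̄ = (4.25, 5.75),  deviation x̄ - mu_0 = (4.25, 5.75) - (7, 6) = (-2.75, -0.25).

Step 2 — sample covariance matrix, S[i,j] = (1/(n-1)) · Σ_k (x_{k,i} - mean_i) · (x_{k,j} - mean_j), divisor n-1 = 3:
  S[A,A] = ((0.75)·(0.75) + (-1.25)·(-1.25) + (-1.25)·(-1.25) + (1.75)·(1.75)) / 3 = 6.75/3 = 2.25
  S[A,B] = ((0.75)·(-1.75) + (-1.25)·(2.25) + (-1.25)·(2.25) + (1.75)·(-2.75)) / 3 = -11.75/3 = -3.9167
  S[B,B] = ((-1.75)·(-1.75) + (2.25)·(2.25) + (2.25)·(2.25) + (-2.75)·(-2.75)) / 3 = 20.75/3 = 6.9167
  S = [[2.25, -3.9167],
 [-3.9167, 6.9167]].

Step 3 — invert S. det(S) = 2.25·6.9167 - (-3.9167)² = 0.2222.
  S^{-1} = (1/det) · [[d, -b], [-b, a]] = [[31.125, 17.625],
 [17.625, 10.125]].

Step 4 — quadratic form (x̄ - mu_0)^T · S^{-1} · (x̄ - mu_0):
  S^{-1} · (x̄ - mu_0) = (-90, -51),
  (x̄ - mu_0)^T · [...] = (-2.75)·(-90) + (-0.25)·(-51) = 260.25.

Step 5 — scale by n: T² = 4 · 260.25 = 1041.

T² ≈ 1041


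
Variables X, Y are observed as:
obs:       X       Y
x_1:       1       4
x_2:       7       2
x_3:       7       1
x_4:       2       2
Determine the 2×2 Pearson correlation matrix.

Step 1 — column means:
  mean(X) = (1 + 7 + 7 + 2) / 4 = 17/4 = 4.25
  mean(Y) = (4 + 2 + 1 + 2) / 4 = 9/4 = 2.25

Step 2 — sample variances and covariances s[i,j] = (1/(n-1)) · Σ_k (x_{k,i} - mean_i) · (x_{k,j} - mean_j), with n-1 = 3:
  s[X,X] = ((-3.25)·(-3.25) + (2.75)·(2.75) + (2.75)·(2.75) + (-2.25)·(-2.25)) / 3 = 30.75/3 = 10.25
  s[X,Y] = ((-3.25)·(1.75) + (2.75)·(-0.25) + (2.75)·(-1.25) + (-2.25)·(-0.25)) / 3 = -9.25/3 = -3.0833
  s[Y,Y] = ((1.75)·(1.75) + (-0.25)·(-0.25) + (-1.25)·(-1.25) + (-0.25)·(-0.25)) / 3 = 4.75/3 = 1.5833
  Sample standard deviations s_i = √(s[i,i]):
  s(X) = √(10.25) = 3.2016
  s(Y) = √(1.5833) = 1.2583

Step 3 — r_{ij} = s_{ij} / (s_i · s_j):
  r[X,X] = 1 (diagonal).
  r[X,Y] = -3.0833 / (3.2016 · 1.2583) = -3.0833 / 4.0285 = -0.7654
  r[Y,Y] = 1 (diagonal).

R is symmetric with unit diagonal. Assembling:

R = [[1, -0.7654],
 [-0.7654, 1]]


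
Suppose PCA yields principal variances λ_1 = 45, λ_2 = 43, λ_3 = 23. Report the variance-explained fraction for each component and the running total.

Step 1 — total variance = trace(Sigma) = Σ λ_i = 45 + 43 + 23 = 111.

Step 2 — fraction explained by component i = λ_i / Σ λ:
  PC1: 45/111 = 0.4054
  PC2: 43/111 = 0.3874
  PC3: 23/111 = 0.2072

Step 3 — cumulative fraction after k components = (λ_1 + ... + λ_k) / Σ λ:
  k = 1: 45/111 = 0.4054
  k = 2: (45 + 43)/111 = 88/111 = 0.7928
  k = 3: (45 + 43 + 23)/111 = 111/111 = 1

Summary (fraction, with percent):

explained: PC1 0.4054 (40.54%), PC2 0.3874 (38.74%), PC3 0.2072 (20.72%);  cumulative: 0.4054, 0.7928, 1


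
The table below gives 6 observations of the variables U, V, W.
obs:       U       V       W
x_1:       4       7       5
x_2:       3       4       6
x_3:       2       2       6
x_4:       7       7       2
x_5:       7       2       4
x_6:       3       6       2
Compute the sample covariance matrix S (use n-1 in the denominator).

Step 1 — column means:
  mean(U) = (4 + 3 + 2 + 7 + 7 + 3) / 6 = 26/6 = 4.3333
  mean(V) = (7 + 4 + 2 + 7 + 2 + 6) / 6 = 28/6 = 4.6667
  mean(W) = (5 + 6 + 6 + 2 + 4 + 2) / 6 = 25/6 = 4.1667

Step 2 — sample covariance S[i,j] = (1/(n-1)) · Σ_k (x_{k,i} - mean_i) · (x_{k,j} - mean_j), with n-1 = 5.
  S[U,U] = ((-0.3333)·(-0.3333) + (-1.3333)·(-1.3333) + (-2.3333)·(-2.3333) + (2.6667)·(2.6667) + (2.6667)·(2.6667) + (-1.3333)·(-1.3333)) / 5 = 23.3333/5 = 4.6667
  S[U,V] = ((-0.3333)·(2.3333) + (-1.3333)·(-0.6667) + (-2.3333)·(-2.6667) + (2.6667)·(2.3333) + (2.6667)·(-2.6667) + (-1.3333)·(1.3333)) / 5 = 3.6667/5 = 0.7333
  S[U,W] = ((-0.3333)·(0.8333) + (-1.3333)·(1.8333) + (-2.3333)·(1.8333) + (2.6667)·(-2.1667) + (2.6667)·(-0.1667) + (-1.3333)·(-2.1667)) / 5 = -10.3333/5 = -2.0667
  S[V,V] = ((2.3333)·(2.3333) + (-0.6667)·(-0.6667) + (-2.6667)·(-2.6667) + (2.3333)·(2.3333) + (-2.6667)·(-2.6667) + (1.3333)·(1.3333)) / 5 = 27.3333/5 = 5.4667
  S[V,W] = ((2.3333)·(0.8333) + (-0.6667)·(1.8333) + (-2.6667)·(1.8333) + (2.3333)·(-2.1667) + (-2.6667)·(-0.1667) + (1.3333)·(-2.1667)) / 5 = -11.6667/5 = -2.3333
  S[W,W] = ((0.8333)·(0.8333) + (1.8333)·(1.8333) + (1.8333)·(1.8333) + (-2.1667)·(-2.1667) + (-0.1667)·(-0.1667) + (-2.1667)·(-2.1667)) / 5 = 16.8333/5 = 3.3667

S is symmetric (S[j,i] = S[i,j]). Assembling:

S = [[4.6667, 0.7333, -2.0667],
 [0.7333, 5.4667, -2.3333],
 [-2.0667, -2.3333, 3.3667]]


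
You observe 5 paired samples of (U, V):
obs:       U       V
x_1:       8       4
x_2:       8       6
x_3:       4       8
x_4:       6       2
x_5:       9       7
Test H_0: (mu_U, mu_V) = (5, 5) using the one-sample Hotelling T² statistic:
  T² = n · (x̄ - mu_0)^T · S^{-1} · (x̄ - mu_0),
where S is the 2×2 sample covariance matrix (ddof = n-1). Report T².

Step 1 — sample mean vector:
  mean(U) = (8 + 8 + 4 + 6 + 9) / 5 = 35/5 = 7
  mean(V) = (4 + 6 + 8 + 2 + 7) / 5 = 27/5 = 5.4
  x̄ = (7, 5.4),  deviation x̄ - mu_0 = (7, 5.4) - (5, 5) = (2, 0.4).

Step 2 — sample covariance matrix, S[i,j] = (1/(n-1)) · Σ_k (x_{k,i} - mean_i) · (x_{k,j} - mean_j), divisor n-1 = 4:
  S[U,U] = ((1)·(1) + (1)·(1) + (-3)·(-3) + (-1)·(-1) + (2)·(2)) / 4 = 16/4 = 4
  S[U,V] = ((1)·(-1.4) + (1)·(0.6) + (-3)·(2.6) + (-1)·(-3.4) + (2)·(1.6)) / 4 = -2/4 = -0.5
  S[V,V] = ((-1.4)·(-1.4) + (0.6)·(0.6) + (2.6)·(2.6) + (-3.4)·(-3.4) + (1.6)·(1.6)) / 4 = 23.2/4 = 5.8
  S = [[4, -0.5],
 [-0.5, 5.8]].

Step 3 — invert S. det(S) = 4·5.8 - (-0.5)² = 22.95.
  S^{-1} = (1/det) · [[d, -b], [-b, a]] = [[0.2527, 0.0218],
 [0.0218, 0.1743]].

Step 4 — quadratic form (x̄ - mu_0)^T · S^{-1} · (x̄ - mu_0):
  S^{-1} · (x̄ - mu_0) = (0.5142, 0.1133),
  (x̄ - mu_0)^T · [...] = (2)·(0.5142) + (0.4)·(0.1133) = 1.0736.

Step 5 — scale by n: T² = 5 · 1.0736 = 5.3682.

T² ≈ 5.3682


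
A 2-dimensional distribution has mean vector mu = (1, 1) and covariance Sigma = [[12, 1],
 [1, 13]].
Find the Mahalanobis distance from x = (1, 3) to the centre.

Step 1 — centre the observation: (x - mu) = (0, 2).

Step 2 — invert Sigma. det(Sigma) = 12·13 - (1)² = 155.
  Sigma^{-1} = (1/det) · [[d, -b], [-b, a]] = [[0.0839, -0.0065],
 [-0.0065, 0.0774]].

Step 3 — form the quadratic (x - mu)^T · Sigma^{-1} · (x - mu):
  Sigma^{-1} · (x - mu) = (-0.0129, 0.1548).
  (x - mu)^T · [Sigma^{-1} · (x - mu)] = (0)·(-0.0129) + (2)·(0.1548) = 0.3097.

Step 4 — take square root: d = √(0.3097) ≈ 0.5565.

d(x, mu) = √(0.3097) ≈ 0.5565


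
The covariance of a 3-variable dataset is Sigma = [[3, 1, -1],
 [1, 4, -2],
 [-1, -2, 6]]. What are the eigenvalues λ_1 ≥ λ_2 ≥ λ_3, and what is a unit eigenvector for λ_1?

Step 1 — characteristic polynomial p(λ) = det(λI - Sigma) = λ³ - tr·λ² + c_1·λ - det, where tr = trace, c_1 = sum of the principal 2×2 minors, det = det(Sigma):
  tr = 3 + 4 + 6 = 13,
  c_1 = (3·4 - (1)²) + (3·6 - (-1)²) + (4·6 - (-2)²) = 11 + 17 + 20 = 48,
  det = 3·(4·6 - (-2)²) - (1)·((1)·6 - (-2)·(-1)) + (-1)·((1)·(-2) - 4·(-1)) = 3·(20) - (1)·(4) + (-1)·(2) = 54.
  So p(λ) = λ³ - 13λ² + 48λ - 54.
Step 2 — look for an integer root (rational root theorem: any rational root is an integer divisor of 54). Testing λ = 3:
  p(3) = 27 - 117 + 144 - 54 = 0  ✓
  Dividing out (λ - 3): p(λ) = (λ - 3)(λ² - 10λ + 18).
Step 3 — remaining eigenvalues from the quadratic λ² - 10λ + 18 = 0:
  Δ = 10² - 4·18 = 100 - 72 = 28,  λ = (10 ± √28)/2 = (10 ± 5.2915)/2 ≈ 7.6458 or 2.3542.
  Sorted: λ_1 = 7.6458,  λ_2 = 3,  λ_3 = 2.3542  (check: sum = 13 = tr ✓).

Step 4 — unit eigenvector for λ_1 ≈ 7.6458: v spans the null space of (Sigma - λ_1 I), whose rows are
  r_1 = (-4.6458, 1, -1),  r_2 = (1, -3.6458, -2),  r_3 = (-1, -2, -1.6458).
  v is orthogonal to every row, so take v ∝ r_1 × r_2 = ((1)·(-2) - (-1)·(-3.6458), (-1)·(1) - (-4.6458)·(-2), (-4.6458)·(-3.6458) - (1)·(1)) ≈ (-5.6458, -10.2915, 15.9373).
  Rescale (multiply by -1 so the first nonzero entry is positive): u = (5.6458, 10.2915, -15.9373).
  ||u|| = √((5.6458)² + (10.2915)² + (-15.9373)²) = √(391.7856) ≈ 19.7936,  v_1 = u/||u|| ≈ (0.2852, 0.5199, -0.8052) (||v_1|| = 1).

λ_1 = 7.6458,  λ_2 = 3,  λ_3 = 2.3542;  v_1 ≈ (0.2852, 0.5199, -0.8052)


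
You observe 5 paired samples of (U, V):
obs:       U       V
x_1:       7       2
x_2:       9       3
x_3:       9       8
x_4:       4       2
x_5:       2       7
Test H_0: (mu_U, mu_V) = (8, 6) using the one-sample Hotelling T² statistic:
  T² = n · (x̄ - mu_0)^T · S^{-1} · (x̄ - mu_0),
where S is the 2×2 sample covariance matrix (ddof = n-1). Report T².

Step 1 — sample mean vector:
  mean(U) = (7 + 9 + 9 + 4 + 2) / 5 = 31/5 = 6.2
  mean(V) = (2 + 3 + 8 + 2 + 7) / 5 = 22/5 = 4.4
  x̄ = (6.2, 4.4),  deviation x̄ - mu_0 = (6.2, 4.4) - (8, 6) = (-1.8, -1.6).

Step 2 — sample covariance matrix, S[i,j] = (1/(n-1)) · Σ_k (x_{k,i} - mean_i) · (x_{k,j} - mean_j), divisor n-1 = 4:
  S[U,U] = ((0.8)·(0.8) + (2.8)·(2.8) + (2.8)·(2.8) + (-2.2)·(-2.2) + (-4.2)·(-4.2)) / 4 = 38.8/4 = 9.7
  S[U,V] = ((0.8)·(-2.4) + (2.8)·(-1.4) + (2.8)·(3.6) + (-2.2)·(-2.4) + (-4.2)·(2.6)) / 4 = -1.4/4 = -0.35
  S[V,V] = ((-2.4)·(-2.4) + (-1.4)·(-1.4) + (3.6)·(3.6) + (-2.4)·(-2.4) + (2.6)·(2.6)) / 4 = 33.2/4 = 8.3
  S = [[9.7, -0.35],
 [-0.35, 8.3]].

Step 3 — invert S. det(S) = 9.7·8.3 - (-0.35)² = 80.3875.
  S^{-1} = (1/det) · [[d, -b], [-b, a]] = [[0.1032, 0.0044],
 [0.0044, 0.1207]].

Step 4 — quadratic form (x̄ - mu_0)^T · S^{-1} · (x̄ - mu_0):
  S^{-1} · (x̄ - mu_0) = (-0.1928, -0.2009),
  (x̄ - mu_0)^T · [...] = (-1.8)·(-0.1928) + (-1.6)·(-0.2009) = 0.6685.

Step 5 — scale by n: T² = 5 · 0.6685 = 3.3426.

T² ≈ 3.3426


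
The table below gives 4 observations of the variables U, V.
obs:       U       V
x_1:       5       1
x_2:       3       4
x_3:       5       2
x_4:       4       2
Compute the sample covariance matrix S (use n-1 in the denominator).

Step 1 — column means:
  mean(U) = (5 + 3 + 5 + 4) / 4 = 17/4 = 4.25
  mean(V) = (1 + 4 + 2 + 2) / 4 = 9/4 = 2.25

Step 2 — sample covariance S[i,j] = (1/(n-1)) · Σ_k (x_{k,i} - mean_i) · (x_{k,j} - mean_j), with n-1 = 3.
  S[U,U] = ((0.75)·(0.75) + (-1.25)·(-1.25) + (0.75)·(0.75) + (-0.25)·(-0.25)) / 3 = 2.75/3 = 0.9167
  S[U,V] = ((0.75)·(-1.25) + (-1.25)·(1.75) + (0.75)·(-0.25) + (-0.25)·(-0.25)) / 3 = -3.25/3 = -1.0833
  S[V,V] = ((-1.25)·(-1.25) + (1.75)·(1.75) + (-0.25)·(-0.25) + (-0.25)·(-0.25)) / 3 = 4.75/3 = 1.5833

S is symmetric (S[j,i] = S[i,j]). Assembling:

S = [[0.9167, -1.0833],
 [-1.0833, 1.5833]]


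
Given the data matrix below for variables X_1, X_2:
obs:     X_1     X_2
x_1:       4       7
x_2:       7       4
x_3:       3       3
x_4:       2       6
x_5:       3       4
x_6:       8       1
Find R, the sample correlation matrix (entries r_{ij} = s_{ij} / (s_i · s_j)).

Step 1 — column means:
  mean(X_1) = (4 + 7 + 3 + 2 + 3 + 8) / 6 = 27/6 = 4.5
  mean(X_2) = (7 + 4 + 3 + 6 + 4 + 1) / 6 = 25/6 = 4.1667

Step 2 — sample variances and covariances s[i,j] = (1/(n-1)) · Σ_k (x_{k,i} - mean_i) · (x_{k,j} - mean_j), with n-1 = 5:
  s[X_1,X_1] = ((-0.5)·(-0.5) + (2.5)·(2.5) + (-1.5)·(-1.5) + (-2.5)·(-2.5) + (-1.5)·(-1.5) + (3.5)·(3.5)) / 5 = 29.5/5 = 5.9
  s[X_1,X_2] = ((-0.5)·(2.8333) + (2.5)·(-0.1667) + (-1.5)·(-1.1667) + (-2.5)·(1.8333) + (-1.5)·(-0.1667) + (3.5)·(-3.1667)) / 5 = -15.5/5 = -3.1
  s[X_2,X_2] = ((2.8333)·(2.8333) + (-0.1667)·(-0.1667) + (-1.1667)·(-1.1667) + (1.8333)·(1.8333) + (-0.1667)·(-0.1667) + (-3.1667)·(-3.1667)) / 5 = 22.8333/5 = 4.5667
  Sample standard deviations s_i = √(s[i,i]):
  s(X_1) = √(5.9) = 2.429
  s(X_2) = √(4.5667) = 2.137

Step 3 — r_{ij} = s_{ij} / (s_i · s_j):
  r[X_1,X_1] = 1 (diagonal).
  r[X_1,X_2] = -3.1 / (2.429 · 2.137) = -3.1 / 5.1907 = -0.5972
  r[X_2,X_2] = 1 (diagonal).

R is symmetric with unit diagonal. Assembling:

R = [[1, -0.5972],
 [-0.5972, 1]]


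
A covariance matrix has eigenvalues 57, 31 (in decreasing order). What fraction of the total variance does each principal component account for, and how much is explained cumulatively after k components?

Step 1 — total variance = trace(Sigma) = Σ λ_i = 57 + 31 = 88.

Step 2 — fraction explained by component i = λ_i / Σ λ:
  PC1: 57/88 = 0.6477
  PC2: 31/88 = 0.3523

Step 3 — cumulative fraction after k components = (λ_1 + ... + λ_k) / Σ λ:
  k = 1: 57/88 = 0.6477
  k = 2: (57 + 31)/88 = 88/88 = 1

Summary (fraction, with percent):

explained: PC1 0.6477 (64.77%), PC2 0.3523 (35.23%);  cumulative: 0.6477, 1


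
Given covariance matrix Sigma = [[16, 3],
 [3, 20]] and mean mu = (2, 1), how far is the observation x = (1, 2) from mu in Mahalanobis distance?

Step 1 — centre the observation: (x - mu) = (-1, 1).

Step 2 — invert Sigma. det(Sigma) = 16·20 - (3)² = 311.
  Sigma^{-1} = (1/det) · [[d, -b], [-b, a]] = [[0.0643, -0.0096],
 [-0.0096, 0.0514]].

Step 3 — form the quadratic (x - mu)^T · Sigma^{-1} · (x - mu):
  Sigma^{-1} · (x - mu) = (-0.074, 0.0611).
  (x - mu)^T · [Sigma^{-1} · (x - mu)] = (-1)·(-0.074) + (1)·(0.0611) = 0.135.

Step 4 — take square root: d = √(0.135) ≈ 0.3675.

d(x, mu) = √(0.135) ≈ 0.3675


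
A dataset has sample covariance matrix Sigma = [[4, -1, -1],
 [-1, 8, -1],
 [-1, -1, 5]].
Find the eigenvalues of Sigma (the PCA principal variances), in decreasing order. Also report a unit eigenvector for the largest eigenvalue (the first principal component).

Step 1 — characteristic polynomial p(λ) = det(λI - Sigma) = λ³ - tr·λ² + c_1·λ - det, where tr = trace, c_1 = sum of the principal 2×2 minors, det = det(Sigma):
  tr = 4 + 8 + 5 = 17,
  c_1 = (4·8 - (-1)²) + (4·5 - (-1)²) + (8·5 - (-1)²) = 31 + 19 + 39 = 89,
  det = 4·(8·5 - (-1)²) - (-1)·((-1)·5 - (-1)·(-1)) + (-1)·((-1)·(-1) - 8·(-1)) = 4·(39) - (-1)·(-6) + (-1)·(9) = 141.
  So p(λ) = λ³ - 17λ² + 89λ - 141.
Step 2 — look for an integer root (rational root theorem: any rational root is an integer divisor of 141). Testing λ = 3:
  p(3) = 27 - 153 + 267 - 141 = 0  ✓
  Dividing out (λ - 3): p(λ) = (λ - 3)(λ² - 14λ + 47).
Step 3 — remaining eigenvalues from the quadratic λ² - 14λ + 47 = 0:
  Δ = 14² - 4·47 = 196 - 188 = 8,  λ = (14 ± √8)/2 = (14 ± 2.8284)/2 ≈ 8.4142 or 5.5858.
  Sorted: λ_1 = 8.4142,  λ_2 = 5.5858,  λ_3 = 3  (check: sum = 17 = tr ✓).

Step 4 — unit eigenvector for λ_1 ≈ 8.4142: v spans the null space of (Sigma - λ_1 I), whose rows are
  r_1 = (-4.4142, -1, -1),  r_2 = (-1, -0.4142, -1),  r_3 = (-1, -1, -3.4142).
  v is orthogonal to every row, so take v ∝ r_1 × r_2 = ((-1)·(-1) - (-1)·(-0.4142), (-1)·(-1) - (-4.4142)·(-1), (-4.4142)·(-0.4142) - (-1)·(-1)) ≈ (0.5858, -3.4142, 0.8284).
  Let u = (0.5858, -3.4142, 0.8284).
  ||u|| = √((0.5858)² + (-3.4142)² + (0.8284)²) = √(12.6863) ≈ 3.5618,  v_1 = u/||u|| ≈ (0.1645, -0.9586, 0.2326) (||v_1|| = 1).

λ_1 = 8.4142,  λ_2 = 5.5858,  λ_3 = 3;  v_1 ≈ (0.1645, -0.9586, 0.2326)


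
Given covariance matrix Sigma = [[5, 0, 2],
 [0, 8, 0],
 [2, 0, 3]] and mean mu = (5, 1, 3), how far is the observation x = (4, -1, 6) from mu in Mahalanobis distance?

Step 1 — centre the observation: (x - mu) = (-1, -2, 3).

Step 2 — invert Sigma (cofactor / det for 3×3, or solve directly):
  Sigma^{-1} = [[0.2727, 0, -0.1818],
 [0, 0.125, 0],
 [-0.1818, 0, 0.4545]].

Step 3 — form the quadratic (x - mu)^T · Sigma^{-1} · (x - mu):
  Sigma^{-1} · (x - mu) = (-0.8182, -0.25, 1.5455).
  (x - mu)^T · [Sigma^{-1} · (x - mu)] = (-1)·(-0.8182) + (-2)·(-0.25) + (3)·(1.5455) = 5.9545.

Step 4 — take square root: d = √(5.9545) ≈ 2.4402.

d(x, mu) = √(5.9545) ≈ 2.4402


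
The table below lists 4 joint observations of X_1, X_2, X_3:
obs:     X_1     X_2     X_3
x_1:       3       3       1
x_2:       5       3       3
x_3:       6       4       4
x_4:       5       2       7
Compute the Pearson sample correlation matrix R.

Step 1 — column means:
  mean(X_1) = (3 + 5 + 6 + 5) / 4 = 19/4 = 4.75
  mean(X_2) = (3 + 3 + 4 + 2) / 4 = 12/4 = 3
  mean(X_3) = (1 + 3 + 4 + 7) / 4 = 15/4 = 3.75

Step 2 — sample variances and covariances s[i,j] = (1/(n-1)) · Σ_k (x_{k,i} - mean_i) · (x_{k,j} - mean_j), with n-1 = 3:
  s[X_1,X_1] = ((-1.75)·(-1.75) + (0.25)·(0.25) + (1.25)·(1.25) + (0.25)·(0.25)) / 3 = 4.75/3 = 1.5833
  s[X_1,X_2] = ((-1.75)·(0) + (0.25)·(0) + (1.25)·(1) + (0.25)·(-1)) / 3 = 1/3 = 0.3333
  s[X_1,X_3] = ((-1.75)·(-2.75) + (0.25)·(-0.75) + (1.25)·(0.25) + (0.25)·(3.25)) / 3 = 5.75/3 = 1.9167
  s[X_2,X_2] = ((0)·(0) + (0)·(0) + (1)·(1) + (-1)·(-1)) / 3 = 2/3 = 0.6667
  s[X_2,X_3] = ((0)·(-2.75) + (0)·(-0.75) + (1)·(0.25) + (-1)·(3.25)) / 3 = -3/3 = -1
  s[X_3,X_3] = ((-2.75)·(-2.75) + (-0.75)·(-0.75) + (0.25)·(0.25) + (3.25)·(3.25)) / 3 = 18.75/3 = 6.25
  Sample standard deviations s_i = √(s[i,i]):
  s(X_1) = √(1.5833) = 1.2583
  s(X_2) = √(0.6667) = 0.8165
  s(X_3) = √(6.25) = 2.5

Step 3 — r_{ij} = s_{ij} / (s_i · s_j):
  r[X_1,X_1] = 1 (diagonal).
  r[X_1,X_2] = 0.3333 / (1.2583 · 0.8165) = 0.3333 / 1.0274 = 0.3244
  r[X_1,X_3] = 1.9167 / (1.2583 · 2.5) = 1.9167 / 3.1458 = 0.6093
  r[X_2,X_2] = 1 (diagonal).
  r[X_2,X_3] = -1 / (0.8165 · 2.5) = -1 / 2.0412 = -0.4899
  r[X_3,X_3] = 1 (diagonal).

R is symmetric with unit diagonal. Assembling:

R = [[1, 0.3244, 0.6093],
 [0.3244, 1, -0.4899],
 [0.6093, -0.4899, 1]]


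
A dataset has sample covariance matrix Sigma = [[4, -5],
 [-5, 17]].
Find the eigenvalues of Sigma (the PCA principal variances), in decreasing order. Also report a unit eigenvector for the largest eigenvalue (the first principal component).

Step 1 — characteristic polynomial of 2×2 Sigma:
  det(Sigma - λI) = λ² - trace · λ + det = 0.
  trace = 4 + 17 = 21, det = 4·17 - (-5)² = 43.
Step 2 — discriminant:
  Δ = trace² - 4·det = 441 - 172 = 269.
Step 3 — eigenvalues:
  λ = (trace ± √Δ)/2 = (21 ± 16.4012)/2,
  λ_1 = 18.7006,  λ_2 = 2.2994.

Step 4 — unit eigenvector for λ_1: solve (Sigma - λ_1 I)v = 0. First row:
  (4 - 18.7006)·v_x + (-5)·v_y = 0, i.e. (-14.7006)·v_x + (-5)·v_y = 0,
  so v ∝ (b, λ_1 - a) = (-5, 14.7006); multiply by -1 so the first entry is positive: u = (5, -14.7006).
  ||u|| = √((5)² + (-14.7006)²) = √(241.1079) ≈ 15.5277,
  v_1 = u/||u|| ≈ (0.322, -0.9467) (||v_1|| = 1).

λ_1 = 18.7006,  λ_2 = 2.2994;  v_1 ≈ (0.322, -0.9467)


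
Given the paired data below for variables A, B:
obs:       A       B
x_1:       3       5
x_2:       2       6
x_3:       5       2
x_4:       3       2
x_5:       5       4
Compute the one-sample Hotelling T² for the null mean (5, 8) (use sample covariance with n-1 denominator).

Step 1 — sample mean vector:
  mean(A) = (3 + 2 + 5 + 3 + 5) / 5 = 18/5 = 3.6
  mean(B) = (5 + 6 + 2 + 2 + 4) / 5 = 19/5 = 3.8
  x̄ = (3.6, 3.8),  deviation x̄ - mu_0 = (3.6, 3.8) - (5, 8) = (-1.4, -4.2).

Step 2 — sample covariance matrix, S[i,j] = (1/(n-1)) · Σ_k (x_{k,i} - mean_i) · (x_{k,j} - mean_j), divisor n-1 = 4:
  S[A,A] = ((-0.6)·(-0.6) + (-1.6)·(-1.6) + (1.4)·(1.4) + (-0.6)·(-0.6) + (1.4)·(1.4)) / 4 = 7.2/4 = 1.8
  S[A,B] = ((-0.6)·(1.2) + (-1.6)·(2.2) + (1.4)·(-1.8) + (-0.6)·(-1.8) + (1.4)·(0.2)) / 4 = -5.4/4 = -1.35
  S[B,B] = ((1.2)·(1.2) + (2.2)·(2.2) + (-1.8)·(-1.8) + (-1.8)·(-1.8) + (0.2)·(0.2)) / 4 = 12.8/4 = 3.2
  S = [[1.8, -1.35],
 [-1.35, 3.2]].

Step 3 — invert S. det(S) = 1.8·3.2 - (-1.35)² = 3.9375.
  S^{-1} = (1/det) · [[d, -b], [-b, a]] = [[0.8127, 0.3429],
 [0.3429, 0.4571]].

Step 4 — quadratic form (x̄ - mu_0)^T · S^{-1} · (x̄ - mu_0):
  S^{-1} · (x̄ - mu_0) = (-2.5778, -2.4),
  (x̄ - mu_0)^T · [...] = (-1.4)·(-2.5778) + (-4.2)·(-2.4) = 13.6889.

Step 5 — scale by n: T² = 5 · 13.6889 = 68.4444.

T² ≈ 68.4444


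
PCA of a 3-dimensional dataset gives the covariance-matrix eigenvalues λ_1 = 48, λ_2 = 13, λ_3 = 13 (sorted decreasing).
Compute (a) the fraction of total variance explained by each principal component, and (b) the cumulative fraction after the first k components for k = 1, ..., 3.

Step 1 — total variance = trace(Sigma) = Σ λ_i = 48 + 13 + 13 = 74.

Step 2 — fraction explained by component i = λ_i / Σ λ:
  PC1: 48/74 = 0.6486
  PC2: 13/74 = 0.1757
  PC3: 13/74 = 0.1757

Step 3 — cumulative fraction after k components = (λ_1 + ... + λ_k) / Σ λ:
  k = 1: 48/74 = 0.6486
  k = 2: (48 + 13)/74 = 61/74 = 0.8243
  k = 3: (48 + 13 + 13)/74 = 74/74 = 1

Summary (fraction, with percent):

explained: PC1 0.6486 (64.86%), PC2 0.1757 (17.57%), PC3 0.1757 (17.57%);  cumulative: 0.6486, 0.8243, 1


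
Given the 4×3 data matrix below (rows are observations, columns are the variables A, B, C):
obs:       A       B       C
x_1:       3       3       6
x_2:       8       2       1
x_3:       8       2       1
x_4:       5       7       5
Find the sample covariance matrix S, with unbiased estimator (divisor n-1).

Step 1 — column means:
  mean(A) = (3 + 8 + 8 + 5) / 4 = 24/4 = 6
  mean(B) = (3 + 2 + 2 + 7) / 4 = 14/4 = 3.5
  mean(C) = (6 + 1 + 1 + 5) / 4 = 13/4 = 3.25

Step 2 — sample covariance S[i,j] = (1/(n-1)) · Σ_k (x_{k,i} - mean_i) · (x_{k,j} - mean_j), with n-1 = 3.
  S[A,A] = ((-3)·(-3) + (2)·(2) + (2)·(2) + (-1)·(-1)) / 3 = 18/3 = 6
  S[A,B] = ((-3)·(-0.5) + (2)·(-1.5) + (2)·(-1.5) + (-1)·(3.5)) / 3 = -8/3 = -2.6667
  S[A,C] = ((-3)·(2.75) + (2)·(-2.25) + (2)·(-2.25) + (-1)·(1.75)) / 3 = -19/3 = -6.3333
  S[B,B] = ((-0.5)·(-0.5) + (-1.5)·(-1.5) + (-1.5)·(-1.5) + (3.5)·(3.5)) / 3 = 17/3 = 5.6667
  S[B,C] = ((-0.5)·(2.75) + (-1.5)·(-2.25) + (-1.5)·(-2.25) + (3.5)·(1.75)) / 3 = 11.5/3 = 3.8333
  S[C,C] = ((2.75)·(2.75) + (-2.25)·(-2.25) + (-2.25)·(-2.25) + (1.75)·(1.75)) / 3 = 20.75/3 = 6.9167

S is symmetric (S[j,i] = S[i,j]). Assembling:

S = [[6, -2.6667, -6.3333],
 [-2.6667, 5.6667, 3.8333],
 [-6.3333, 3.8333, 6.9167]]


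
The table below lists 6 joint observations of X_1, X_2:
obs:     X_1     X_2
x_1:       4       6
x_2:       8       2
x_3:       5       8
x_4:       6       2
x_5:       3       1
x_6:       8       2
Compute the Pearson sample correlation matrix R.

Step 1 — column means:
  mean(X_1) = (4 + 8 + 5 + 6 + 3 + 8) / 6 = 34/6 = 5.6667
  mean(X_2) = (6 + 2 + 8 + 2 + 1 + 2) / 6 = 21/6 = 3.5

Step 2 — sample variances and covariances s[i,j] = (1/(n-1)) · Σ_k (x_{k,i} - mean_i) · (x_{k,j} - mean_j), with n-1 = 5:
  s[X_1,X_1] = ((-1.6667)·(-1.6667) + (2.3333)·(2.3333) + (-0.6667)·(-0.6667) + (0.3333)·(0.3333) + (-2.6667)·(-2.6667) + (2.3333)·(2.3333)) / 5 = 21.3333/5 = 4.2667
  s[X_1,X_2] = ((-1.6667)·(2.5) + (2.3333)·(-1.5) + (-0.6667)·(4.5) + (0.3333)·(-1.5) + (-2.6667)·(-2.5) + (2.3333)·(-1.5)) / 5 = -8/5 = -1.6
  s[X_2,X_2] = ((2.5)·(2.5) + (-1.5)·(-1.5) + (4.5)·(4.5) + (-1.5)·(-1.5) + (-2.5)·(-2.5) + (-1.5)·(-1.5)) / 5 = 39.5/5 = 7.9
  Sample standard deviations s_i = √(s[i,i]):
  s(X_1) = √(4.2667) = 2.0656
  s(X_2) = √(7.9) = 2.8107

Step 3 — r_{ij} = s_{ij} / (s_i · s_j):
  r[X_1,X_1] = 1 (diagonal).
  r[X_1,X_2] = -1.6 / (2.0656 · 2.8107) = -1.6 / 5.8057 = -0.2756
  r[X_2,X_2] = 1 (diagonal).

R is symmetric with unit diagonal. Assembling:

R = [[1, -0.2756],
 [-0.2756, 1]]


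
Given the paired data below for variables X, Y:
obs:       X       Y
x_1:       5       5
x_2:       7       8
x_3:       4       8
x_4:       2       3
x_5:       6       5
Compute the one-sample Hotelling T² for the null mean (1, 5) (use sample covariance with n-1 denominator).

Step 1 — sample mean vector:
  mean(X) = (5 + 7 + 4 + 2 + 6) / 5 = 24/5 = 4.8
  mean(Y) = (5 + 8 + 8 + 3 + 5) / 5 = 29/5 = 5.8
  x̄ = (4.8, 5.8),  deviation x̄ - mu_0 = (4.8, 5.8) - (1, 5) = (3.8, 0.8).

Step 2 — sample covariance matrix, S[i,j] = (1/(n-1)) · Σ_k (x_{k,i} - mean_i) · (x_{k,j} - mean_j), divisor n-1 = 4:
  S[X,X] = ((0.2)·(0.2) + (2.2)·(2.2) + (-0.8)·(-0.8) + (-2.8)·(-2.8) + (1.2)·(1.2)) / 4 = 14.8/4 = 3.7
  S[X,Y] = ((0.2)·(-0.8) + (2.2)·(2.2) + (-0.8)·(2.2) + (-2.8)·(-2.8) + (1.2)·(-0.8)) / 4 = 9.8/4 = 2.45
  S[Y,Y] = ((-0.8)·(-0.8) + (2.2)·(2.2) + (2.2)·(2.2) + (-2.8)·(-2.8) + (-0.8)·(-0.8)) / 4 = 18.8/4 = 4.7
  S = [[3.7, 2.45],
 [2.45, 4.7]].

Step 3 — invert S. det(S) = 3.7·4.7 - (2.45)² = 11.3875.
  S^{-1} = (1/det) · [[d, -b], [-b, a]] = [[0.4127, -0.2151],
 [-0.2151, 0.3249]].

Step 4 — quadratic form (x̄ - mu_0)^T · S^{-1} · (x̄ - mu_0):
  S^{-1} · (x̄ - mu_0) = (1.3963, -0.5576),
  (x̄ - mu_0)^T · [...] = (3.8)·(1.3963) + (0.8)·(-0.5576) = 4.8597.

Step 5 — scale by n: T² = 5 · 4.8597 = 24.2986.

T² ≈ 24.2986


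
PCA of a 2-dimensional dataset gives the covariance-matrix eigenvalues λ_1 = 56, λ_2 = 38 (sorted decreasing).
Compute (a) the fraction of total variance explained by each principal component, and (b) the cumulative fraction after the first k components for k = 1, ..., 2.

Step 1 — total variance = trace(Sigma) = Σ λ_i = 56 + 38 = 94.

Step 2 — fraction explained by component i = λ_i / Σ λ:
  PC1: 56/94 = 0.5957
  PC2: 38/94 = 0.4043

Step 3 — cumulative fraction after k components = (λ_1 + ... + λ_k) / Σ λ:
  k = 1: 56/94 = 0.5957
  k = 2: (56 + 38)/94 = 94/94 = 1

Summary (fraction, with percent):

explained: PC1 0.5957 (59.57%), PC2 0.4043 (40.43%);  cumulative: 0.5957, 1


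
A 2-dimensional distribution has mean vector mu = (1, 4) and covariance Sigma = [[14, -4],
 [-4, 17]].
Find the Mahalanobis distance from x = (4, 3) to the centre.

Step 1 — centre the observation: (x - mu) = (3, -1).

Step 2 — invert Sigma. det(Sigma) = 14·17 - (-4)² = 222.
  Sigma^{-1} = (1/det) · [[d, -b], [-b, a]] = [[0.0766, 0.018],
 [0.018, 0.0631]].

Step 3 — form the quadratic (x - mu)^T · Sigma^{-1} · (x - mu):
  Sigma^{-1} · (x - mu) = (0.2117, -0.009).
  (x - mu)^T · [Sigma^{-1} · (x - mu)] = (3)·(0.2117) + (-1)·(-0.009) = 0.6441.

Step 4 — take square root: d = √(0.6441) ≈ 0.8026.

d(x, mu) = √(0.6441) ≈ 0.8026


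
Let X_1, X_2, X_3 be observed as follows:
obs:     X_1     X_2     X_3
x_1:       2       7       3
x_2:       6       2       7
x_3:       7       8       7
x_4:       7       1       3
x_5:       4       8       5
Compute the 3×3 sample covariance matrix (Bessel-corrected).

Step 1 — column means:
  mean(X_1) = (2 + 6 + 7 + 7 + 4) / 5 = 26/5 = 5.2
  mean(X_2) = (7 + 2 + 8 + 1 + 8) / 5 = 26/5 = 5.2
  mean(X_3) = (3 + 7 + 7 + 3 + 5) / 5 = 25/5 = 5

Step 2 — sample covariance S[i,j] = (1/(n-1)) · Σ_k (x_{k,i} - mean_i) · (x_{k,j} - mean_j), with n-1 = 4.
  S[X_1,X_1] = ((-3.2)·(-3.2) + (0.8)·(0.8) + (1.8)·(1.8) + (1.8)·(1.8) + (-1.2)·(-1.2)) / 4 = 18.8/4 = 4.7
  S[X_1,X_2] = ((-3.2)·(1.8) + (0.8)·(-3.2) + (1.8)·(2.8) + (1.8)·(-4.2) + (-1.2)·(2.8)) / 4 = -14.2/4 = -3.55
  S[X_1,X_3] = ((-3.2)·(-2) + (0.8)·(2) + (1.8)·(2) + (1.8)·(-2) + (-1.2)·(0)) / 4 = 8/4 = 2
  S[X_2,X_2] = ((1.8)·(1.8) + (-3.2)·(-3.2) + (2.8)·(2.8) + (-4.2)·(-4.2) + (2.8)·(2.8)) / 4 = 46.8/4 = 11.7
  S[X_2,X_3] = ((1.8)·(-2) + (-3.2)·(2) + (2.8)·(2) + (-4.2)·(-2) + (2.8)·(0)) / 4 = 4/4 = 1
  S[X_3,X_3] = ((-2)·(-2) + (2)·(2) + (2)·(2) + (-2)·(-2) + (0)·(0)) / 4 = 16/4 = 4

S is symmetric (S[j,i] = S[i,j]). Assembling:

S = [[4.7, -3.55, 2],
 [-3.55, 11.7, 1],
 [2, 1, 4]]


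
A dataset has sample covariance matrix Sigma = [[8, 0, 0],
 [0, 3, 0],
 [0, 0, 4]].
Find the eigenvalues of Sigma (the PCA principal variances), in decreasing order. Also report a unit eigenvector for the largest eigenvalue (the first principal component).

Step 1 — characteristic polynomial p(λ) = det(λI - Sigma) = λ³ - tr·λ² + c_1·λ - det, where tr = trace, c_1 = sum of the principal 2×2 minors, det = det(Sigma):
  tr = 8 + 3 + 4 = 15,
  c_1 = (8·3 - (0)²) + (8·4 - (0)²) + (3·4 - (0)²) = 24 + 32 + 12 = 68,
  det = 8·(3·4 - (0)²) - (0)·((0)·4 - (0)·(0)) + (0)·((0)·(0) - 3·(0)) = 8·(12) - (0)·(0) + (0)·(0) = 96.
  So p(λ) = λ³ - 15λ² + 68λ - 96.
Step 2 — look for an integer root (rational root theorem: any rational root is an integer divisor of 96). Testing λ = 3:
  p(3) = 27 - 135 + 204 - 96 = 0  ✓
  Dividing out (λ - 3): p(λ) = (λ - 3)(λ² - 12λ + 32).
Step 3 — remaining eigenvalues from the quadratic λ² - 12λ + 32 = 0:
  Δ = 12² - 4·32 = 144 - 128 = 16,  λ = (12 ± √16)/2 = (12 ± 4)/2 = 8 or 4.
  Sorted: λ_1 = 8,  λ_2 = 4,  λ_3 = 3  (check: sum = 15 = tr ✓).

Step 4 — unit eigenvector for λ_1 = 8: v spans the null space of (Sigma - λ_1 I), whose rows are
  r_1 = (0, 0, 0),  r_2 = (0, -5, 0),  r_3 = (0, 0, -4).
  v is orthogonal to every row, so take v ∝ r_2 × r_3 = ((-5)·(-4) - (0)·(0), (0)·(0) - (0)·(-4), (0)·(0) - (-5)·(0)) = (20, 0, 0).
  Rescale (divide by 20): u = (1, 0, 0).
  ||u|| = √((1)² + (0)² + (0)²) = √(1) = 1,  v_1 = u/||u|| ≈ (1, 0, 0) (||v_1|| = 1).

λ_1 = 8,  λ_2 = 4,  λ_3 = 3;  v_1 ≈ (1, 0, 0)


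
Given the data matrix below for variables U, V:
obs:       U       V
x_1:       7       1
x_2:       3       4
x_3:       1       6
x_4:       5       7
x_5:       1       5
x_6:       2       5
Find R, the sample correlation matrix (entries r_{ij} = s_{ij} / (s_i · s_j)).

Step 1 — column means:
  mean(U) = (7 + 3 + 1 + 5 + 1 + 2) / 6 = 19/6 = 3.1667
  mean(V) = (1 + 4 + 6 + 7 + 5 + 5) / 6 = 28/6 = 4.6667

Step 2 — sample variances and covariances s[i,j] = (1/(n-1)) · Σ_k (x_{k,i} - mean_i) · (x_{k,j} - mean_j), with n-1 = 5:
  s[U,U] = ((3.8333)·(3.8333) + (-0.1667)·(-0.1667) + (-2.1667)·(-2.1667) + (1.8333)·(1.8333) + (-2.1667)·(-2.1667) + (-1.1667)·(-1.1667)) / 5 = 28.8333/5 = 5.7667
  s[U,V] = ((3.8333)·(-3.6667) + (-0.1667)·(-0.6667) + (-2.1667)·(1.3333) + (1.8333)·(2.3333) + (-2.1667)·(0.3333) + (-1.1667)·(0.3333)) / 5 = -13.6667/5 = -2.7333
  s[V,V] = ((-3.6667)·(-3.6667) + (-0.6667)·(-0.6667) + (1.3333)·(1.3333) + (2.3333)·(2.3333) + (0.3333)·(0.3333) + (0.3333)·(0.3333)) / 5 = 21.3333/5 = 4.2667
  Sample standard deviations s_i = √(s[i,i]):
  s(U) = √(5.7667) = 2.4014
  s(V) = √(4.2667) = 2.0656

Step 3 — r_{ij} = s_{ij} / (s_i · s_j):
  r[U,U] = 1 (diagonal).
  r[U,V] = -2.7333 / (2.4014 · 2.0656) = -2.7333 / 4.9603 = -0.551
  r[V,V] = 1 (diagonal).

R is symmetric with unit diagonal. Assembling:

R = [[1, -0.551],
 [-0.551, 1]]
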